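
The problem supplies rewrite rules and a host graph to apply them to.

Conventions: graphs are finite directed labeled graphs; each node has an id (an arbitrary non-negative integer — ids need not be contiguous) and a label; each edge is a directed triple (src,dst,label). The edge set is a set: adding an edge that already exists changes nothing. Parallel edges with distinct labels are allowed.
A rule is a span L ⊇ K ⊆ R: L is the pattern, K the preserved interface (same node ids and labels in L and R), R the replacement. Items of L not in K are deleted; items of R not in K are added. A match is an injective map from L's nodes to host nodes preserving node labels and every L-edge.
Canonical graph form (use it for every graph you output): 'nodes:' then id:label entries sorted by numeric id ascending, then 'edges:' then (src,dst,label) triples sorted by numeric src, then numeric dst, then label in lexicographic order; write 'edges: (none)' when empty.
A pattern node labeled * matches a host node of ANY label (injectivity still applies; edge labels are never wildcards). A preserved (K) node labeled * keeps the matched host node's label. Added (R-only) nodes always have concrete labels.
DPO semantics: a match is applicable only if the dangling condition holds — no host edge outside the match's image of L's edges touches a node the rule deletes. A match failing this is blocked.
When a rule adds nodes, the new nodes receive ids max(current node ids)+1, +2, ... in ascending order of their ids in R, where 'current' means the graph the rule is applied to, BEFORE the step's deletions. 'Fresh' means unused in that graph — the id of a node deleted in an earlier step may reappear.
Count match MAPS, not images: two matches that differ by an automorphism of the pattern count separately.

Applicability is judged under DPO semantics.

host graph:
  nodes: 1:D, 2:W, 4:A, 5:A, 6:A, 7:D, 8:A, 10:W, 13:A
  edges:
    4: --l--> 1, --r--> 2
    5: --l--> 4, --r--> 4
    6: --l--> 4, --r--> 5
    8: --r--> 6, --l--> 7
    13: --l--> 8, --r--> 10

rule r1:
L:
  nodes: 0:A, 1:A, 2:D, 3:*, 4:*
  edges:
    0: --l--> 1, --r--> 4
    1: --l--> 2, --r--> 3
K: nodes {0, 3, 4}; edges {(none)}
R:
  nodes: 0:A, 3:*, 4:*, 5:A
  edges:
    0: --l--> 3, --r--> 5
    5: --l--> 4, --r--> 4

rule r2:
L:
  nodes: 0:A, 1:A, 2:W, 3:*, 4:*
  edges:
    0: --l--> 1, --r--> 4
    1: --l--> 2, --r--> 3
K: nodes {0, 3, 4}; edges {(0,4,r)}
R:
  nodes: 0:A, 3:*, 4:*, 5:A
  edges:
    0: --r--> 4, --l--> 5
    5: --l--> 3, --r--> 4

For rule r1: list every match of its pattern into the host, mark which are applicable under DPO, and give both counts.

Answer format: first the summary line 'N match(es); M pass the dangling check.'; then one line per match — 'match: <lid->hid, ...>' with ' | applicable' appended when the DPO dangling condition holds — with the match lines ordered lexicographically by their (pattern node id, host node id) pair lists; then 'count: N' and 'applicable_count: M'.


2 match(es); 1 pass the dangling check.
match: 0->6, 1->4, 2->1, 3->2, 4->5
match: 0->13, 1->8, 2->7, 3->6, 4->10 | applicable
count: 2
applicable_count: 1


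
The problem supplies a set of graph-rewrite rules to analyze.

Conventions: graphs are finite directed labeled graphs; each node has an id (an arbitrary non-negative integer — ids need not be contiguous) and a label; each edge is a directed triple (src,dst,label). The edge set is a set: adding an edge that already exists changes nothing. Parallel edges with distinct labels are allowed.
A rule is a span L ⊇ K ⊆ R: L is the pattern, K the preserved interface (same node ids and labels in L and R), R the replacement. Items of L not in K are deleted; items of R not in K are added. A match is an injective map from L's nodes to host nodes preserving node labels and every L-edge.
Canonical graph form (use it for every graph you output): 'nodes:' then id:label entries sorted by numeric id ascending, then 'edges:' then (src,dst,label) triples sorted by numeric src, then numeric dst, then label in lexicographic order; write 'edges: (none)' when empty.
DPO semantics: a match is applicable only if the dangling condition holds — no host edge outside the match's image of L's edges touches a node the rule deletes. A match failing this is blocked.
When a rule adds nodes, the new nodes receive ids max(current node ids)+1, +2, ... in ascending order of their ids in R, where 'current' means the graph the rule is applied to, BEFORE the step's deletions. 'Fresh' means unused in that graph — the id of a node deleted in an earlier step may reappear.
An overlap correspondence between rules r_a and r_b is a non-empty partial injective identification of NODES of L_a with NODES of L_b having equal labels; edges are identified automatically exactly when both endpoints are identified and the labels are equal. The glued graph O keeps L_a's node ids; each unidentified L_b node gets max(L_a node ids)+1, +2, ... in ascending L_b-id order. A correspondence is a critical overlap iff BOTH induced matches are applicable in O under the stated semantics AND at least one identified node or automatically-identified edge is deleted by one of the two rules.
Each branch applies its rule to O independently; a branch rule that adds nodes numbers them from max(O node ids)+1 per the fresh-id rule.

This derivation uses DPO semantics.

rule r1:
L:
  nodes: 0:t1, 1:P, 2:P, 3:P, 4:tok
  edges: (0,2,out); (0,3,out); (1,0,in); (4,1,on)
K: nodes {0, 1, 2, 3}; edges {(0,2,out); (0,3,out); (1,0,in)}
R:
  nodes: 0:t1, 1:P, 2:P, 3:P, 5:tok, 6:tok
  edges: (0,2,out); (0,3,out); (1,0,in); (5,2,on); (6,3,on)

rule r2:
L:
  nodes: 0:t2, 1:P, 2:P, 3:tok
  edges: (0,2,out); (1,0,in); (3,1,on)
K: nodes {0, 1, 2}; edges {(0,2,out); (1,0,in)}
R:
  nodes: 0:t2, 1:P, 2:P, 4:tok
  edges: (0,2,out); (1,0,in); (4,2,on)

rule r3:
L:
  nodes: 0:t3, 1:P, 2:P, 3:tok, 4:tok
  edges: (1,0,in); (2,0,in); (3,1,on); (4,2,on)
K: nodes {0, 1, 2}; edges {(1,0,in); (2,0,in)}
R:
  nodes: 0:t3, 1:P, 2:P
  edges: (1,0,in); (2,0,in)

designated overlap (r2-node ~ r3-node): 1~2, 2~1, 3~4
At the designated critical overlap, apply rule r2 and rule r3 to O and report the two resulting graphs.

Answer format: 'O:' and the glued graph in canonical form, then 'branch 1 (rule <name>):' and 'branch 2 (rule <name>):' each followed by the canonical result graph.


O:
nodes: 0:t2, 1:P, 2:P, 3:tok, 4:t3, 5:tok
edges: (0,2,out); (1,0,in); (1,4,in); (2,4,in); (3,1,on); (5,2,on)
branch 1 (rule r2):
nodes: 0:t2, 1:P, 2:P, 4:t3, 5:tok, 6:tok
edges: (0,2,out); (1,0,in); (1,4,in); (2,4,in); (5,2,on); (6,2,on)
branch 2 (rule r3):
nodes: 0:t2, 1:P, 2:P, 4:t3
edges: (0,2,out); (1,0,in); (1,4,in); (2,4,in)


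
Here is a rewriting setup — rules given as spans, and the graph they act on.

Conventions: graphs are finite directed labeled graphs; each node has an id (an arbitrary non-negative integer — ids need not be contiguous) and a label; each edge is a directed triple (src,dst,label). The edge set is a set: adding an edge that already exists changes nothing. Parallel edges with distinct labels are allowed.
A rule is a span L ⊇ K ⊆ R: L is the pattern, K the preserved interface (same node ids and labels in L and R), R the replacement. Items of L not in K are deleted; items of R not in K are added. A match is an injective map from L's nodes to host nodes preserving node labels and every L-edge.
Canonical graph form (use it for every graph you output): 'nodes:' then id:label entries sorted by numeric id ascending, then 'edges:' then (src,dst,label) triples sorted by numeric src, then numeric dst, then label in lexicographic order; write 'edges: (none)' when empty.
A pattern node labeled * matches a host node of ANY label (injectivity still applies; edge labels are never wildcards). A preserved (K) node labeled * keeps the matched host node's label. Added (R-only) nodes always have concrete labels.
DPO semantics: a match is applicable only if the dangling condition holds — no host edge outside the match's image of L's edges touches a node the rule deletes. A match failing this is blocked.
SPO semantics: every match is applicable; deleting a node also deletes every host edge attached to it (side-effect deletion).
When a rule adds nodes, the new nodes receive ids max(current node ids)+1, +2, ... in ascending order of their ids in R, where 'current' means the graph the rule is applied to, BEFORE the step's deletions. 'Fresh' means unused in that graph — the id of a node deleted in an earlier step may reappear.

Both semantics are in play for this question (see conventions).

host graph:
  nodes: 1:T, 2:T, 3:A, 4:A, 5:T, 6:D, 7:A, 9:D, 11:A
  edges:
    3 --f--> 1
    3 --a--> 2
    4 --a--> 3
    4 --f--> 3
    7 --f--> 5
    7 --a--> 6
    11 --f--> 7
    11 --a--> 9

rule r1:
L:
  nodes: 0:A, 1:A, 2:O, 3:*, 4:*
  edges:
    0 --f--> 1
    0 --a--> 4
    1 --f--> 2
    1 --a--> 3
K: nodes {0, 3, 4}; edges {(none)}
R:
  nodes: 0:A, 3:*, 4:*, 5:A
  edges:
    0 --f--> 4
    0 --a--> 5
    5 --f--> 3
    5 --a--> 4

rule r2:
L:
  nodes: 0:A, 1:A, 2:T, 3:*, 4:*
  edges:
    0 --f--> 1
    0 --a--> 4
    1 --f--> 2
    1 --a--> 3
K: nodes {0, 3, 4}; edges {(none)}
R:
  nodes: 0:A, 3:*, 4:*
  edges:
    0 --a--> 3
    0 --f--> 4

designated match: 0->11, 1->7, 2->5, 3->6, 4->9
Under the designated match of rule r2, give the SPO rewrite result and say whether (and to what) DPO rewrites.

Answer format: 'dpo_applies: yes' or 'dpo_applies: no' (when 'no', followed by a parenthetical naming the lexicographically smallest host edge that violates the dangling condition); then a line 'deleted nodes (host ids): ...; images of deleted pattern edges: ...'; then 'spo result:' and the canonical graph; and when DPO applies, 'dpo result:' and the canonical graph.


dpo_applies: yes
deleted nodes (host ids): 5, 7; images of deleted pattern edges: (7,5,f); (7,6,a); (11,7,f); (11,9,a)
spo result:
nodes: 1:T, 2:T, 3:A, 4:A, 6:D, 9:D, 11:A
edges: (3,1,f); (3,2,a); (4,3,a); (4,3,f); (11,6,a); (11,9,f)
dpo result:
nodes: 1:T, 2:T, 3:A, 4:A, 6:D, 9:D, 11:A
edges: (3,1,f); (3,2,a); (4,3,a); (4,3,f); (11,6,a); (11,9,f)


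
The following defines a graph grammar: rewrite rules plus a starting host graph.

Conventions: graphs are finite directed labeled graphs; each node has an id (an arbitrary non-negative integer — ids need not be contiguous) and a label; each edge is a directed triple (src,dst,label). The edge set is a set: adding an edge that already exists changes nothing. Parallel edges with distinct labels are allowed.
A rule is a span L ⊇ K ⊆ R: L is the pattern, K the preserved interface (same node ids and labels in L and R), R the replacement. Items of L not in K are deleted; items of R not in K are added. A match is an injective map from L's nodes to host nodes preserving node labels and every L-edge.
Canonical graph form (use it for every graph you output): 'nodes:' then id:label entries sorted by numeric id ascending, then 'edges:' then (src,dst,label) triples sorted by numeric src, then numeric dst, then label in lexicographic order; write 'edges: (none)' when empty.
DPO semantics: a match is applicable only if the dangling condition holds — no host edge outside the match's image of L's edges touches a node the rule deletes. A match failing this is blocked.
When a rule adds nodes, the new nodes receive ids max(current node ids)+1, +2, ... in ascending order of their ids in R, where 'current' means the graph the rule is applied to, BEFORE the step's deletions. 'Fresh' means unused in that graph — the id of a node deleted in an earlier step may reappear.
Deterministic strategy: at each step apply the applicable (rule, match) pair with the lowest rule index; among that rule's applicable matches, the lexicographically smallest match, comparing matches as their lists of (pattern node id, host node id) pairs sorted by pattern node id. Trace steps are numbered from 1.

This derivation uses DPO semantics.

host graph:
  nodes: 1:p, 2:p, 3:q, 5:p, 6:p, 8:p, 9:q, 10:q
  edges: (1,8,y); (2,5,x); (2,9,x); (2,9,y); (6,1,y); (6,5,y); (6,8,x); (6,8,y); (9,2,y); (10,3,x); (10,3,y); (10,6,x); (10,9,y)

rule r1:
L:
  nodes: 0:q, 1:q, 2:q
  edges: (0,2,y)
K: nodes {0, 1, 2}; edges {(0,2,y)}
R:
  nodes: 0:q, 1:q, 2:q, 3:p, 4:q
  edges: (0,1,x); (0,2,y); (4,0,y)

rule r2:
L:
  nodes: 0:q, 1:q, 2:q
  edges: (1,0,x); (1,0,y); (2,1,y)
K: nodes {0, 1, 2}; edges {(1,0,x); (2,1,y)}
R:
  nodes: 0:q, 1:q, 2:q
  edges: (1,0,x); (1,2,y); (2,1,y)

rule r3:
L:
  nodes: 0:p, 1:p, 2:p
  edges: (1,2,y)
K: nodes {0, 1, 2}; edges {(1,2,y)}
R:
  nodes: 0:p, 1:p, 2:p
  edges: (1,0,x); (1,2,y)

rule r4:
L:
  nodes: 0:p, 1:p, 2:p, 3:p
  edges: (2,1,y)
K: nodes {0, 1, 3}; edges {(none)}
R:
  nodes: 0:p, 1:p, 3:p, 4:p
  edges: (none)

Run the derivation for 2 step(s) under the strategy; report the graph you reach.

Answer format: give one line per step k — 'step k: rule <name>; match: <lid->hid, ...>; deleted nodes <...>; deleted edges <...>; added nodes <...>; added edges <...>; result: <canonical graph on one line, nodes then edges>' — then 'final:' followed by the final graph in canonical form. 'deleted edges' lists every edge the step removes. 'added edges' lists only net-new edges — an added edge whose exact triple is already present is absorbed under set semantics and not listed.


step 1: rule r1; match: 0->10, 1->3, 2->9; deleted nodes (none); deleted edges (none); added nodes 11, 12; added edges (12,10,y); result: nodes: 1:p, 2:p, 3:q, 5:p, 6:p, 8:p, 9:q, 10:q, 11:p, 12:q edges: (1,8,y); (2,5,x); (2,9,x); (2,9,y); (6,1,y); (6,5,y); (6,8,x); (6,8,y); (9,2,y); (10,3,x); (10,3,y); (10,6,x); (10,9,y); (12,10,y)
step 2: rule r1; match: 0->10, 1->3, 2->9; deleted nodes (none); deleted edges (none); added nodes 13, 14; added edges (14,10,y); result: nodes: 1:p, 2:p, 3:q, 5:p, 6:p, 8:p, 9:q, 10:q, 11:p, 12:q, 13:p, 14:q edges: (1,8,y); (2,5,x); (2,9,x); (2,9,y); (6,1,y); (6,5,y); (6,8,x); (6,8,y); (9,2,y); (10,3,x); (10,3,y); (10,6,x); (10,9,y); (12,10,y); (14,10,y)
final:
nodes: 1:p, 2:p, 3:q, 5:p, 6:p, 8:p, 9:q, 10:q, 11:p, 12:q, 13:p, 14:q
edges: (1,8,y); (2,5,x); (2,9,x); (2,9,y); (6,1,y); (6,5,y); (6,8,x); (6,8,y); (9,2,y); (10,3,x); (10,3,y); (10,6,x); (10,9,y); (12,10,y); (14,10,y)


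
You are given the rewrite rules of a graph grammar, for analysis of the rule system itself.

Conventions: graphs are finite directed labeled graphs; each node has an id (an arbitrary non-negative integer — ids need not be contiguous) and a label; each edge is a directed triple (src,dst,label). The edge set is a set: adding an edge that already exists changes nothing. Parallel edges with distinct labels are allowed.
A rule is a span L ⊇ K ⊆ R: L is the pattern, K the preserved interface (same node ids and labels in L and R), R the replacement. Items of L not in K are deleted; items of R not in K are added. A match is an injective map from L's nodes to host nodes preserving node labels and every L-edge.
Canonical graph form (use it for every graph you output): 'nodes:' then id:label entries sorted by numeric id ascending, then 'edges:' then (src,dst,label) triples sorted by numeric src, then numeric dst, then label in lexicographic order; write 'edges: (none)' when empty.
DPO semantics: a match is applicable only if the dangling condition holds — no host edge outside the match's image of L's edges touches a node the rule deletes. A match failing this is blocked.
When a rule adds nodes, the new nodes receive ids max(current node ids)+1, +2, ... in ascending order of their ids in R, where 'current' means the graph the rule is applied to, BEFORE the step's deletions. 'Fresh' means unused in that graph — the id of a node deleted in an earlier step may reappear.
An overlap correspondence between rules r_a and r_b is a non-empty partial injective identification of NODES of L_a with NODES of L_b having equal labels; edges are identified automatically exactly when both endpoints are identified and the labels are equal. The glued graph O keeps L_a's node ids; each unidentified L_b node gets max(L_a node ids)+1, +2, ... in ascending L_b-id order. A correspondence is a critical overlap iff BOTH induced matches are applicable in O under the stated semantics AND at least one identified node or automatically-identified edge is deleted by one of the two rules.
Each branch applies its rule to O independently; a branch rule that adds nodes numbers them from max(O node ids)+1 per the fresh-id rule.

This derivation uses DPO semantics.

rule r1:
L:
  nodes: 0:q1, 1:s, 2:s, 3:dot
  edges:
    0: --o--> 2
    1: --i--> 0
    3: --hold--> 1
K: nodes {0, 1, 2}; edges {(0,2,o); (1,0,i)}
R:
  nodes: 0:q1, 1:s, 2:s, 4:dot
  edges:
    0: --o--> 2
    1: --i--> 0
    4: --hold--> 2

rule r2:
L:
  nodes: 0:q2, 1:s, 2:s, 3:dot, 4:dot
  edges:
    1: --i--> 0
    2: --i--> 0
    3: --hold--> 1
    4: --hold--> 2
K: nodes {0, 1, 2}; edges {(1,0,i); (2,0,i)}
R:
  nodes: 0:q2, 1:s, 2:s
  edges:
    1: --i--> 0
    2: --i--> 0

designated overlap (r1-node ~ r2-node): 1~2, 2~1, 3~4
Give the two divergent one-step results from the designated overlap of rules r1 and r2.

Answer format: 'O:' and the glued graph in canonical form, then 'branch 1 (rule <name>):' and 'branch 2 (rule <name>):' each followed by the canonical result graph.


O:
nodes: 0:q1, 1:s, 2:s, 3:dot, 4:q2, 5:dot
edges: (0,2,o); (1,0,i); (1,4,i); (2,4,i); (3,1,hold); (5,2,hold)
branch 1 (rule r1):
nodes: 0:q1, 1:s, 2:s, 4:q2, 5:dot, 6:dot
edges: (0,2,o); (1,0,i); (1,4,i); (2,4,i); (5,2,hold); (6,2,hold)
branch 2 (rule r2):
nodes: 0:q1, 1:s, 2:s, 4:q2
edges: (0,2,o); (1,0,i); (1,4,i); (2,4,i)


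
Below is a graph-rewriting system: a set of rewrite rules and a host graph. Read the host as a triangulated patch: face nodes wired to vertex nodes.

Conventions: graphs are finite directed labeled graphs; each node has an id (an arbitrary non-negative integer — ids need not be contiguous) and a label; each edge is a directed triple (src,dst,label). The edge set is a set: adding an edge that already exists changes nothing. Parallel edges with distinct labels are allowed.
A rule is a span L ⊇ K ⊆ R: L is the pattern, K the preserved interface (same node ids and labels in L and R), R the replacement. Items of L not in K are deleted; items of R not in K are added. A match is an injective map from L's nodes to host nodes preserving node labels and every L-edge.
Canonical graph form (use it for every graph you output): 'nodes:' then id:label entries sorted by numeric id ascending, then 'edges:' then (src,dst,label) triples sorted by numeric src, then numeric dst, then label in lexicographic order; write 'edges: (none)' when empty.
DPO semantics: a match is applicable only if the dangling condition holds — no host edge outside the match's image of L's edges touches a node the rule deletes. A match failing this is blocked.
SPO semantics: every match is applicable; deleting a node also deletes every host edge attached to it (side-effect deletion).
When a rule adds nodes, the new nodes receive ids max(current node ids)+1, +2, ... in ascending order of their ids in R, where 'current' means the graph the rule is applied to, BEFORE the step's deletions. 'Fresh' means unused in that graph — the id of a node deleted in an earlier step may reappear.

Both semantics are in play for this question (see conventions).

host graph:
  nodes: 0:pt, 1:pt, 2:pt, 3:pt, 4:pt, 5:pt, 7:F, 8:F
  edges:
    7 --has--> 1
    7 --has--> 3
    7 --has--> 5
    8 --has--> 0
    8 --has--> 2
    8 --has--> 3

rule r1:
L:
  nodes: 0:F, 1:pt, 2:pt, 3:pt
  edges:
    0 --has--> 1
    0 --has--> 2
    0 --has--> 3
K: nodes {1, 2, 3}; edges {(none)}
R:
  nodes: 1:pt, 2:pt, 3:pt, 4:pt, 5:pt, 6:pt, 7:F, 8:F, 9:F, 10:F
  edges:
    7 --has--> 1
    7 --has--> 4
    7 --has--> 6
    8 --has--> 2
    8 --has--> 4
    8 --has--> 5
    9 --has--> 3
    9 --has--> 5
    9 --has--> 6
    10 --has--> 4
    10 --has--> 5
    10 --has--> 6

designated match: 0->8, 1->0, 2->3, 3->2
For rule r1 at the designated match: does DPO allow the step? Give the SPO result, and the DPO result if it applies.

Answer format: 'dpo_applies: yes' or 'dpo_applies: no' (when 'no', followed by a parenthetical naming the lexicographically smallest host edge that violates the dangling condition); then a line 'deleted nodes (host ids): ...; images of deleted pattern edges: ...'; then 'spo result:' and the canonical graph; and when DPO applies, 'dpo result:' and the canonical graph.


dpo_applies: yes
deleted nodes (host ids): 8; images of deleted pattern edges: (8,0,has); (8,2,has); (8,3,has)
spo result:
nodes: 0:pt, 1:pt, 2:pt, 3:pt, 4:pt, 5:pt, 7:F, 9:pt, 10:pt, 11:pt, 12:F, 13:F, 14:F, 15:F
edges: (7,1,has); (7,3,has); (7,5,has); (12,0,has); (12,9,has); (12,11,has); (13,3,has); (13,9,has); (13,10,has); (14,2,has); (14,10,has); (14,11,has); (15,9,has); (15,10,has); (15,11,has)
dpo result:
nodes: 0:pt, 1:pt, 2:pt, 3:pt, 4:pt, 5:pt, 7:F, 9:pt, 10:pt, 11:pt, 12:F, 13:F, 14:F, 15:F
edges: (7,1,has); (7,3,has); (7,5,has); (12,0,has); (12,9,has); (12,11,has); (13,3,has); (13,9,has); (13,10,has); (14,2,has); (14,10,has); (14,11,has); (15,9,has); (15,10,has); (15,11,has)


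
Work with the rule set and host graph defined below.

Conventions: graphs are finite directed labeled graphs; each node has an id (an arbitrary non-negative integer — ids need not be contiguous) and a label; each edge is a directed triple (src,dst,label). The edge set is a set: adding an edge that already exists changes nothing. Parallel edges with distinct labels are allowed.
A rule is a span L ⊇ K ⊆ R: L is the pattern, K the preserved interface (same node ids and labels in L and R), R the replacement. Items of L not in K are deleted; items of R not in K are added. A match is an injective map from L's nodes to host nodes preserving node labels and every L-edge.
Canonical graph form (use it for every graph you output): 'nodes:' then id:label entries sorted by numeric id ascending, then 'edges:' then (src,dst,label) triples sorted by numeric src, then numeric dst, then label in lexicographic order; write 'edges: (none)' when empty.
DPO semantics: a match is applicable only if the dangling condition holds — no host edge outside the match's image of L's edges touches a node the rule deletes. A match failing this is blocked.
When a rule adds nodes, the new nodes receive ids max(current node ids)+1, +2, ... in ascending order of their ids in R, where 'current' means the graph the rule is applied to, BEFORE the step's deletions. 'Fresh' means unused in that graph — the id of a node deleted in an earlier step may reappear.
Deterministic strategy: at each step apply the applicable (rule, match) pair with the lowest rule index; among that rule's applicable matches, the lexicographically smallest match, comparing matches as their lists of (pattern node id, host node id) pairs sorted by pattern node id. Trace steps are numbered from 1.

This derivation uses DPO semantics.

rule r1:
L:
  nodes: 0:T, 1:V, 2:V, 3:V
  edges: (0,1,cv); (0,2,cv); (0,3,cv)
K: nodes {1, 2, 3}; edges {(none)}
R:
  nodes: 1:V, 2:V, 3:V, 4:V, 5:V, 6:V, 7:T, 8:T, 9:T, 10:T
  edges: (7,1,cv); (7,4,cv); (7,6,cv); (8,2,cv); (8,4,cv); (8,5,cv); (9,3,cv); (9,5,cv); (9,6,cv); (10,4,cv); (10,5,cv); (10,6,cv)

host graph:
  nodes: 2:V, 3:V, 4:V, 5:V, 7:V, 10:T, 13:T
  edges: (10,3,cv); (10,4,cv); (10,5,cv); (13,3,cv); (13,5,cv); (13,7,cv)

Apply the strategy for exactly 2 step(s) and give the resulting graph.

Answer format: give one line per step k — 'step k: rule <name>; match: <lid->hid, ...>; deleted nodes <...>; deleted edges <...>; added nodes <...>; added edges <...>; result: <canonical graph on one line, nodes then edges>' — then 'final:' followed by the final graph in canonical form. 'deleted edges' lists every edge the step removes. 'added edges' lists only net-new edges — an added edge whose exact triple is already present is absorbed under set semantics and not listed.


step 1: rule r1; match: 0->10, 1->3, 2->4, 3->5; deleted nodes 10; deleted edges (10,3,cv); (10,4,cv); (10,5,cv); added nodes 14, 15, 16, 17, 18, 19, 20; added edges (17,3,cv); (17,14,cv); (17,16,cv); (18,4,cv); (18,14,cv); (18,15,cv); (19,5,cv); (19,15,cv); (19,16,cv); (20,14,cv); (20,15,cv); (20,16,cv); result: nodes: 2:V, 3:V, 4:V, 5:V, 7:V, 13:T, 14:V, 15:V, 16:V, 17:T, 18:T, 19:T, 20:T edges: (13,3,cv); (13,5,cv); (13,7,cv); (17,3,cv); (17,14,cv); (17,16,cv); (18,4,cv); (18,14,cv); (18,15,cv); (19,5,cv); (19,15,cv); (19,16,cv); (20,14,cv); (20,15,cv); (20,16,cv)
step 2: rule r1; match: 0->13, 1->3, 2->5, 3->7; deleted nodes 13; deleted edges (13,3,cv); (13,5,cv); (13,7,cv); added nodes 21, 22, 23, 24, 25, 26, 27; added edges (24,3,cv); (24,21,cv); (24,23,cv); (25,5,cv); (25,21,cv); (25,22,cv); (26,7,cv); (26,22,cv); (26,23,cv); (27,21,cv); (27,22,cv); (27,23,cv); result: nodes: 2:V, 3:V, 4:V, 5:V, 7:V, 14:V, 15:V, 16:V, 17:T, 18:T, 19:T, 20:T, 21:V, 22:V, 23:V, 24:T, 25:T, 26:T, 27:T edges: (17,3,cv); (17,14,cv); (17,16,cv); (18,4,cv); (18,14,cv); (18,15,cv); (19,5,cv); (19,15,cv); (19,16,cv); (20,14,cv); (20,15,cv); (20,16,cv); (24,3,cv); (24,21,cv); (24,23,cv); (25,5,cv); (25,21,cv); (25,22,cv); (26,7,cv); (26,22,cv); (26,23,cv); (27,21,cv); (27,22,cv); (27,23,cv)
final:
nodes: 2:V, 3:V, 4:V, 5:V, 7:V, 14:V, 15:V, 16:V, 17:T, 18:T, 19:T, 20:T, 21:V, 22:V, 23:V, 24:T, 25:T, 26:T, 27:T
edges: (17,3,cv); (17,14,cv); (17,16,cv); (18,4,cv); (18,14,cv); (18,15,cv); (19,5,cv); (19,15,cv); (19,16,cv); (20,14,cv); (20,15,cv); (20,16,cv); (24,3,cv); (24,21,cv); (24,23,cv); (25,5,cv); (25,21,cv); (25,22,cv); (26,7,cv); (26,22,cv); (26,23,cv); (27,21,cv); (27,22,cv); (27,23,cv)


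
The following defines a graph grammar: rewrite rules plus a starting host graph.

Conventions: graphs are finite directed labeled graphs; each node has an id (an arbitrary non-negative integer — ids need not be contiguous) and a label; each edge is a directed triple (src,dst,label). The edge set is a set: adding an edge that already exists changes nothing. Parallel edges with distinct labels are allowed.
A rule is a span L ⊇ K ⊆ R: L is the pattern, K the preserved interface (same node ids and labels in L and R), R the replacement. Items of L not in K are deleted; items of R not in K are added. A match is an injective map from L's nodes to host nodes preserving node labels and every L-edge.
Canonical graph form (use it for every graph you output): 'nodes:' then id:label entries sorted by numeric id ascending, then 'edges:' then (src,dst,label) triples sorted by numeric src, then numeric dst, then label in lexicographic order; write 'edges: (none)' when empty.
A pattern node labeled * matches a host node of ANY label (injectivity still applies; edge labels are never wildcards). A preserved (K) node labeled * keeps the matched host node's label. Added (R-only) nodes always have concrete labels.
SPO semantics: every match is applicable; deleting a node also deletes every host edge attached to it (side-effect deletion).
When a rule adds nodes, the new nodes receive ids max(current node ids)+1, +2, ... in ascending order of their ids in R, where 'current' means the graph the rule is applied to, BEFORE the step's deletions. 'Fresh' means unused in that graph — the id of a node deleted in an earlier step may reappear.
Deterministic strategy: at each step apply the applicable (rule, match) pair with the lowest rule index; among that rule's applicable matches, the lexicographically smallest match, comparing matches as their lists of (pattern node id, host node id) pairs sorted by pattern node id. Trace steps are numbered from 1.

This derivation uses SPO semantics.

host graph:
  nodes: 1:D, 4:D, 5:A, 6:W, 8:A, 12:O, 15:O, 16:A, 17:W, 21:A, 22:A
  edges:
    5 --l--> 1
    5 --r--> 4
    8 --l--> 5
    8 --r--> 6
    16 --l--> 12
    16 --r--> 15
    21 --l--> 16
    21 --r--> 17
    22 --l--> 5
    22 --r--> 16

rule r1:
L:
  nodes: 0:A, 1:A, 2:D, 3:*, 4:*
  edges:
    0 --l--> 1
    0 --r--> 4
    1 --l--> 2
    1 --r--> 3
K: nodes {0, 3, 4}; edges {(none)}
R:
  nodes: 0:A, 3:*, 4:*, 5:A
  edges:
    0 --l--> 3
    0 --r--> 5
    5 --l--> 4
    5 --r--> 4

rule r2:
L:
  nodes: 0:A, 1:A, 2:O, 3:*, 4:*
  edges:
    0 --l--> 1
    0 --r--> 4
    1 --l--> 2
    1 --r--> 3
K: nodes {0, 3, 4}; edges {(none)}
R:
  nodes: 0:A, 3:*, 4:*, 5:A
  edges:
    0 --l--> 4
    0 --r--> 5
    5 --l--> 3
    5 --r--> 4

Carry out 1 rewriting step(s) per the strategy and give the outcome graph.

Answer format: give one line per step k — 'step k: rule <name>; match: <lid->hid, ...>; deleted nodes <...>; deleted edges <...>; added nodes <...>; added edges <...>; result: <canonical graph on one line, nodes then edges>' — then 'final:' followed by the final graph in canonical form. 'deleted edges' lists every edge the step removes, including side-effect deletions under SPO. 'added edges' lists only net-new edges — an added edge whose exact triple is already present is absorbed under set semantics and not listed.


step 1: rule r1; match: 0->8, 1->5, 2->1, 3->4, 4->6; deleted nodes 1, 5; deleted edges (5,1,l); (5,4,r); (8,5,l); (8,6,r); (22,5,l); added nodes 23; added edges (8,4,l); (8,23,r); (23,6,l); (23,6,r); result: nodes: 4:D, 6:W, 8:A, 12:O, 15:O, 16:A, 17:W, 21:A, 22:A, 23:A edges: (8,4,l); (8,23,r); (16,12,l); (16,15,r); (21,16,l); (21,17,r); (22,16,r); (23,6,l); (23,6,r)
final:
nodes: 4:D, 6:W, 8:A, 12:O, 15:O, 16:A, 17:W, 21:A, 22:A, 23:A
edges: (8,4,l); (8,23,r); (16,12,l); (16,15,r); (21,16,l); (21,17,r); (22,16,r); (23,6,l); (23,6,r)


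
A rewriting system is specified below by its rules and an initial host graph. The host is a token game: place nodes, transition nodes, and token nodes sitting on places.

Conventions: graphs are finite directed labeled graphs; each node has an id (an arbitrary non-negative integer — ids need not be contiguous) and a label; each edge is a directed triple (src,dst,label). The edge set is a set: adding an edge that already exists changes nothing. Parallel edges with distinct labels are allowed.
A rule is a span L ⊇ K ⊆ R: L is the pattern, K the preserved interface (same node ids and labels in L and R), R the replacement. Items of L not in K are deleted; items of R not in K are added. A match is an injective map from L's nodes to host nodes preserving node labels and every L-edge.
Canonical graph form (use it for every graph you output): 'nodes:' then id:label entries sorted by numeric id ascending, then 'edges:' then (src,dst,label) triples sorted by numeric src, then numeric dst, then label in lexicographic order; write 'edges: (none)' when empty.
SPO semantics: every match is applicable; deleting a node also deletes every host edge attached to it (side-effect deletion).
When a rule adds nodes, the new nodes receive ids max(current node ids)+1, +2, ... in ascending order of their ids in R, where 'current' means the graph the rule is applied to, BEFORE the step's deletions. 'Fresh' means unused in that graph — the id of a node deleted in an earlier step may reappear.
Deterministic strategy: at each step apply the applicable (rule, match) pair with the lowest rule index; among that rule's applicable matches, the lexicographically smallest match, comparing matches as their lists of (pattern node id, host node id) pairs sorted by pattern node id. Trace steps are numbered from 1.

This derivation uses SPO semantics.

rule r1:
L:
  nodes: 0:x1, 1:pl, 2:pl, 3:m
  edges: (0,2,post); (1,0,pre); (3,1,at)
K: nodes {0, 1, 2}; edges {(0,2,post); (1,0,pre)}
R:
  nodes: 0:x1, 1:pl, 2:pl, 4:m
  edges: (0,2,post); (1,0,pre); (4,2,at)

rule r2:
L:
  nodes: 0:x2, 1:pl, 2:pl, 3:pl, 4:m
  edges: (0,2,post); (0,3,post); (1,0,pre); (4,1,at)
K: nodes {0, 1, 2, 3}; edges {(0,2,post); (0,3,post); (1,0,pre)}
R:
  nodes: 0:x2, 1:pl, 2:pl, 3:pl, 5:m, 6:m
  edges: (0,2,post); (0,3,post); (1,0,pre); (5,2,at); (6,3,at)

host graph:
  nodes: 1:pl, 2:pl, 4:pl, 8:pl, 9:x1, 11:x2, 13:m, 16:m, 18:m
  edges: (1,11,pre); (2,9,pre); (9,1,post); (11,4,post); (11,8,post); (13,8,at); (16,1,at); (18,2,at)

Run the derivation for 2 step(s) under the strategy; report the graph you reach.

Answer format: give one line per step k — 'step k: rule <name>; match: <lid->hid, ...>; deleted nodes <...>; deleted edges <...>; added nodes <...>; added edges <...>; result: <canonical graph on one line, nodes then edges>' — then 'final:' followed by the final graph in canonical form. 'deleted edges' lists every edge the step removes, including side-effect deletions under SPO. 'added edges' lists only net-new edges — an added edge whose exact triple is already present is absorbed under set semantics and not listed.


step 1: rule r1; match: 0->9, 1->2, 2->1, 3->18; deleted nodes 18; deleted edges (18,2,at); added nodes 19; added edges (19,1,at); result: nodes: 1:pl, 2:pl, 4:pl, 8:pl, 9:x1, 11:x2, 13:m, 16:m, 19:m edges: (1,11,pre); (2,9,pre); (9,1,post); (11,4,post); (11,8,post); (13,8,at); (16,1,at); (19,1,at)
step 2: rule r2; match: 0->11, 1->1, 2->4, 3->8, 4->16; deleted nodes 16; deleted edges (16,1,at); added nodes 20, 21; added edges (20,4,at); (21,8,at); result: nodes: 1:pl, 2:pl, 4:pl, 8:pl, 9:x1, 11:x2, 13:m, 19:m, 20:m, 21:m edges: (1,11,pre); (2,9,pre); (9,1,post); (11,4,post); (11,8,post); (13,8,at); (19,1,at); (20,4,at); (21,8,at)
final:
nodes: 1:pl, 2:pl, 4:pl, 8:pl, 9:x1, 11:x2, 13:m, 19:m, 20:m, 21:m
edges: (1,11,pre); (2,9,pre); (9,1,post); (11,4,post); (11,8,post); (13,8,at); (19,1,at); (20,4,at); (21,8,at)


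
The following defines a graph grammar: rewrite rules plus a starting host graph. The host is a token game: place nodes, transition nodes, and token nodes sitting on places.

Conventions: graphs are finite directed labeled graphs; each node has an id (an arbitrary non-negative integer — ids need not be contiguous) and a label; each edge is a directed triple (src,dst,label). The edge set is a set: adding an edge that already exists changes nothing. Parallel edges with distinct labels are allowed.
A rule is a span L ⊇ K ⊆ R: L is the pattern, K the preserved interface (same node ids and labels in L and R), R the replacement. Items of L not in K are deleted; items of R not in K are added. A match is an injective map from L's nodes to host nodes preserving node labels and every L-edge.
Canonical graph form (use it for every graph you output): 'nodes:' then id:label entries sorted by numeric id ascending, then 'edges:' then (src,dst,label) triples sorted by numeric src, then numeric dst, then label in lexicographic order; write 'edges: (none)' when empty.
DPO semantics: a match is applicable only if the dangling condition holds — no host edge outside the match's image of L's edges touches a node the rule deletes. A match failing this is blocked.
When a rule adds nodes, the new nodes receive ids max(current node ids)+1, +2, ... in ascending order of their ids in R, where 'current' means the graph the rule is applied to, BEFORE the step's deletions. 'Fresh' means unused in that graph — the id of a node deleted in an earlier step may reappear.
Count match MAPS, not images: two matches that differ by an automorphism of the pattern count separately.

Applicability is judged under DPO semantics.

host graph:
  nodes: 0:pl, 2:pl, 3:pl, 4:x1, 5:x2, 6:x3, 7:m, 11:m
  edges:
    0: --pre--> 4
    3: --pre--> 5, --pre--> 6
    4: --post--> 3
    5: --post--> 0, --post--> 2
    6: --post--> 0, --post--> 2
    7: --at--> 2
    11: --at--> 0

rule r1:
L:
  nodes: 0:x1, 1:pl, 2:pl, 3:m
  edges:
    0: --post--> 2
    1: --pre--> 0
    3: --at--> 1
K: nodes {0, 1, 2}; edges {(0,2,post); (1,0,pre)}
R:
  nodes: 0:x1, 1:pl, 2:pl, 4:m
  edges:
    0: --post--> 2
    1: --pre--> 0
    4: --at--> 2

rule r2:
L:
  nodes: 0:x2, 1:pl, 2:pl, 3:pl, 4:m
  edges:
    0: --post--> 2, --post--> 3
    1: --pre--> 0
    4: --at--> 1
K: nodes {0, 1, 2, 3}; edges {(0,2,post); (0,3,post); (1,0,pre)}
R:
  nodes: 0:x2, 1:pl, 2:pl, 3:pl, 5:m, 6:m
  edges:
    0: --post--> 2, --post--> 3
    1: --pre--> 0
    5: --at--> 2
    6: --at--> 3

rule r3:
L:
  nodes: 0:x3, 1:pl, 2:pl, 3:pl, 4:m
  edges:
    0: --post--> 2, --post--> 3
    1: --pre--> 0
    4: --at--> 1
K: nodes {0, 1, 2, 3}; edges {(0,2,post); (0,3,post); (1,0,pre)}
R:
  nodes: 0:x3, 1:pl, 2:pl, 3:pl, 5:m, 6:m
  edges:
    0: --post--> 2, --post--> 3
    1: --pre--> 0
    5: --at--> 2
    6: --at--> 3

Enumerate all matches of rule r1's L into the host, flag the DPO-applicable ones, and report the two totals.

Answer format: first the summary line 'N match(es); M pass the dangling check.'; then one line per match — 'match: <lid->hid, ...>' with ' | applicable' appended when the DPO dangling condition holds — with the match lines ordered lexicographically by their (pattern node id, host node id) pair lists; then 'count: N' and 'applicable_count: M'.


1 match(es); 1 pass the dangling check.
match: 0->4, 1->0, 2->3, 3->11 | applicable
count: 1
applicable_count: 1


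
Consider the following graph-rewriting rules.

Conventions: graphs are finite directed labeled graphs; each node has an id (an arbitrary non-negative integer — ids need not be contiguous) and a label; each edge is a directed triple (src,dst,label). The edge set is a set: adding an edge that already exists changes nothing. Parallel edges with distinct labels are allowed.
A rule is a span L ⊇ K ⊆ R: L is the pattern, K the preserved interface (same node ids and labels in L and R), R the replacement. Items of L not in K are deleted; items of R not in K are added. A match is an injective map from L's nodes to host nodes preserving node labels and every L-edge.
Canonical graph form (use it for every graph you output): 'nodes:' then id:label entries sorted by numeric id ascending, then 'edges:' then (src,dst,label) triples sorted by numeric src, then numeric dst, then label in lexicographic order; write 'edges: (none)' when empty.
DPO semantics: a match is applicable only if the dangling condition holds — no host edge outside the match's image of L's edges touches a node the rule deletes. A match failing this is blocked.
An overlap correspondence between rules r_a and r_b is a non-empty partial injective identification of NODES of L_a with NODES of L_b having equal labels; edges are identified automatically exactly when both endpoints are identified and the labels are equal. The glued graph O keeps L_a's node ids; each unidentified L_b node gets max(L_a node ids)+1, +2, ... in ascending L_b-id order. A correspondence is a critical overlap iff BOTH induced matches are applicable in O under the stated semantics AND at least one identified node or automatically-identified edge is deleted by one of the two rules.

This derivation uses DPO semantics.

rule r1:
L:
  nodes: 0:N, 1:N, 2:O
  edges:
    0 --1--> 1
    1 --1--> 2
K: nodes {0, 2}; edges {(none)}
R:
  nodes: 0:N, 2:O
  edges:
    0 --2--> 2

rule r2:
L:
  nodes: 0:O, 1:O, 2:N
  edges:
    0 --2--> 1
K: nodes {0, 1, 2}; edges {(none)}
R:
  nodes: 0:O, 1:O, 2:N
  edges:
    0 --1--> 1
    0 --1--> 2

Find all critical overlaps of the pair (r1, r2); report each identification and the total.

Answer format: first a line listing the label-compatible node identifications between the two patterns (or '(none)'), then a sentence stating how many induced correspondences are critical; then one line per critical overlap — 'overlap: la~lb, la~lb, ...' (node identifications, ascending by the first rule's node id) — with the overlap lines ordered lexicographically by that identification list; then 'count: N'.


label-compatible node identifications between L(r1) and L(r2): 0~2, 1~2, 2~0, 2~1
3 of the induced correspondences are critical overlaps of r1 and r2.
overlap: 1~2
overlap: 1~2, 2~0
overlap: 1~2, 2~1
count: 3


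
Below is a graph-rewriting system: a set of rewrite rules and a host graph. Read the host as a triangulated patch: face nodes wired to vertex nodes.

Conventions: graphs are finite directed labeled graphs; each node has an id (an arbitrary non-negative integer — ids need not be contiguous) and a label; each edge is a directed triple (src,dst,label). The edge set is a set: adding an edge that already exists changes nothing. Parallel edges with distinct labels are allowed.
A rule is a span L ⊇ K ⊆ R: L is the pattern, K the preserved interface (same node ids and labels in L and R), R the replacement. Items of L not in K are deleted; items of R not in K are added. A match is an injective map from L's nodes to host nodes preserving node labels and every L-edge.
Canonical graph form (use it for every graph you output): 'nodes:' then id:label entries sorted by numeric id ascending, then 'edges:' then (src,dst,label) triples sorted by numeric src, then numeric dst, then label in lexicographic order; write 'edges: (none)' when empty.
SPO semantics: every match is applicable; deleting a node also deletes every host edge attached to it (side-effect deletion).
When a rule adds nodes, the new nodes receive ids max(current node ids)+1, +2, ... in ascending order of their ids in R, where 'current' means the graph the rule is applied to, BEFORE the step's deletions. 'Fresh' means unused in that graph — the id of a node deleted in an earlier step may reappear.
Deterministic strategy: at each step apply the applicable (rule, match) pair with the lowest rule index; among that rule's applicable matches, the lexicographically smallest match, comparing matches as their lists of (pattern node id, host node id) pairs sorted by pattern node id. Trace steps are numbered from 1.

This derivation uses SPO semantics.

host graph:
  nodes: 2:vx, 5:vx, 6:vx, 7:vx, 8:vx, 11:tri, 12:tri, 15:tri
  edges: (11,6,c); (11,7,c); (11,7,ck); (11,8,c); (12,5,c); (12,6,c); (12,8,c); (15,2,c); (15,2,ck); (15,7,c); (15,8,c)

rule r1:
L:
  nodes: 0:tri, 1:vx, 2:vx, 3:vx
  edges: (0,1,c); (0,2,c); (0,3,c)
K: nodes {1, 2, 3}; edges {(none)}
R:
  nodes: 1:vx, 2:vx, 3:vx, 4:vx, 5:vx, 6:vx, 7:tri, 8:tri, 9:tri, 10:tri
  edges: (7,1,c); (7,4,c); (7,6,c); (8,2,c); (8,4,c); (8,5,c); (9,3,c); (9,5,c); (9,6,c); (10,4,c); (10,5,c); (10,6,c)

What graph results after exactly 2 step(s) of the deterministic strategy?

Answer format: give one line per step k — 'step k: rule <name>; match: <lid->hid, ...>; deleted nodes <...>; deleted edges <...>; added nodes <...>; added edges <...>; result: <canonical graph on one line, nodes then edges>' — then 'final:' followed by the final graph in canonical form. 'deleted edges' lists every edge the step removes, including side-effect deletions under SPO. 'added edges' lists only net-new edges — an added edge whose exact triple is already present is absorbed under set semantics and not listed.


step 1: rule r1; match: 0->11, 1->6, 2->7, 3->8; deleted nodes 11; deleted edges (11,6,c); (11,7,c); (11,7,ck); (11,8,c); added nodes 16, 17, 18, 19, 20, 21, 22; added edges (19,6,c); (19,16,c); (19,18,c); (20,7,c); (20,16,c); (20,17,c); (21,8,c); (21,17,c); (21,18,c); (22,16,c); (22,17,c); (22,18,c); result: nodes: 2:vx, 5:vx, 6:vx, 7:vx, 8:vx, 12:tri, 15:tri, 16:vx, 17:vx, 18:vx, 19:tri, 20:tri, 21:tri, 22:tri edges: (12,5,c); (12,6,c); (12,8,c); (15,2,c); (15,2,ck); (15,7,c); (15,8,c); (19,6,c); (19,16,c); (19,18,c); (20,7,c); (20,16,c); (20,17,c); (21,8,c); (21,17,c); (21,18,c); (22,16,c); (22,17,c); (22,18,c)
step 2: rule r1; match: 0->12, 1->5, 2->6, 3->8; deleted nodes 12; deleted edges (12,5,c); (12,6,c); (12,8,c); added nodes 23, 24, 25, 26, 27, 28, 29; added edges (26,5,c); (26,23,c); (26,25,c); (27,6,c); (27,23,c); (27,24,c); (28,8,c); (28,24,c); (28,25,c); (29,23,c); (29,24,c); (29,25,c); result: nodes: 2:vx, 5:vx, 6:vx, 7:vx, 8:vx, 15:tri, 16:vx, 17:vx, 18:vx, 19:tri, 20:tri, 21:tri, 22:tri, 23:vx, 24:vx, 25:vx, 26:tri, 27:tri, 28:tri, 29:tri edges: (15,2,c); (15,2,ck); (15,7,c); (15,8,c); (19,6,c); (19,16,c); (19,18,c); (20,7,c); (20,16,c); (20,17,c); (21,8,c); (21,17,c); (21,18,c); (22,16,c); (22,17,c); (22,18,c); (26,5,c); (26,23,c); (26,25,c); (27,6,c); (27,23,c); (27,24,c); (28,8,c); (28,24,c); (28,25,c); (29,23,c); (29,24,c); (29,25,c)
final:
nodes: 2:vx, 5:vx, 6:vx, 7:vx, 8:vx, 15:tri, 16:vx, 17:vx, 18:vx, 19:tri, 20:tri, 21:tri, 22:tri, 23:vx, 24:vx, 25:vx, 26:tri, 27:tri, 28:tri, 29:tri
edges: (15,2,c); (15,2,ck); (15,7,c); (15,8,c); (19,6,c); (19,16,c); (19,18,c); (20,7,c); (20,16,c); (20,17,c); (21,8,c); (21,17,c); (21,18,c); (22,16,c); (22,17,c); (22,18,c); (26,5,c); (26,23,c); (26,25,c); (27,6,c); (27,23,c); (27,24,c); (28,8,c); (28,24,c); (28,25,c); (29,23,c); (29,24,c); (29,25,c)
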